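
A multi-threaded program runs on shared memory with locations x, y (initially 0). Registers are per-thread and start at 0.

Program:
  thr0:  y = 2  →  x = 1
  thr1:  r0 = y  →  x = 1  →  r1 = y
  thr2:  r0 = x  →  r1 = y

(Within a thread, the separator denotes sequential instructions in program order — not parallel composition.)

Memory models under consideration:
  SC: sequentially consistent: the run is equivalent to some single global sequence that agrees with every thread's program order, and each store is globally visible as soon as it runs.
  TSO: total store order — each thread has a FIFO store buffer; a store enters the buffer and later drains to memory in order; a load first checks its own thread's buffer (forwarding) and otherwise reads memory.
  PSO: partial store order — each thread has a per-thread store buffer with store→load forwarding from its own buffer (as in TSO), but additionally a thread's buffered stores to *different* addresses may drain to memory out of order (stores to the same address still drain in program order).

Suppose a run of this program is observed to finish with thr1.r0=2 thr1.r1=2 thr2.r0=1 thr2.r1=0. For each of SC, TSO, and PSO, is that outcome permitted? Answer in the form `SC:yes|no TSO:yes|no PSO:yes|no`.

outcome vector order: (thr1.r0,thr1.r1,thr2.r0,thr2.r1)
[SC] allowed = {<0 0 0 0> <0 0 0 2> <0 0 1 0> <0 0 1 2> <0 2 0 0> <0 2 0 2> <0 2 1 0> <0 2 1 2> <2 2 0 0> <2 2 0 2> <2 2 1 2>}
[TSO] allowed = {<0 0 0 0> <0 0 0 2> <0 0 1 0> <0 0 1 2> <0 2 0 0> <0 2 0 2> <0 2 1 0> <0 2 1 2> <2 2 0 0> <2 2 0 2> <2 2 1 2>}
[PSO] allowed = {<0 0 0 0> <0 0 0 2> <0 0 1 0> <0 0 1 2> <0 2 0 0> <0 2 0 2> <0 2 1 0> <0 2 1 2> <2 2 0 0> <2 2 0 2> <2 2 1 0> <2 2 1 2>}
target <2 2 1 0> ∈ {PSO}

SC:no TSO:no PSO:yes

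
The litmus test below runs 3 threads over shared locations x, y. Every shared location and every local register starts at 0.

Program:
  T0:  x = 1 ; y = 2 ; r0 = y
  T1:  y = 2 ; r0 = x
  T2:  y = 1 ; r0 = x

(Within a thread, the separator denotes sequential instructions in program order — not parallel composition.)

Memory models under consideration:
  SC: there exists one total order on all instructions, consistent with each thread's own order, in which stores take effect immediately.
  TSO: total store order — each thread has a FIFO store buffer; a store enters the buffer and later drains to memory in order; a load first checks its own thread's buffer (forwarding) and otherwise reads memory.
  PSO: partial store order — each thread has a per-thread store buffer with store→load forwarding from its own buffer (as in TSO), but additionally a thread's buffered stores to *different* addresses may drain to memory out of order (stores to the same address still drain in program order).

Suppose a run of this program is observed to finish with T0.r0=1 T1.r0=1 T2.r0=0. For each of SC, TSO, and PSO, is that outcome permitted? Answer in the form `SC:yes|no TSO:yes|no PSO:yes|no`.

SC:no TSO:yes PSO:yes

outcome vector order: (T0.r0,T1.r0,T2.r0)
SC: 6 outcomes — {101, 111, 200, 201, 210, 211}
TSO: 8 outcomes — {100, 101, 110, 111, 200, 201, 210, 211}
PSO: 8 outcomes — {100, 101, 110, 111, 200, 201, 210, 211}
target 110 ∈ {TSO,PSO}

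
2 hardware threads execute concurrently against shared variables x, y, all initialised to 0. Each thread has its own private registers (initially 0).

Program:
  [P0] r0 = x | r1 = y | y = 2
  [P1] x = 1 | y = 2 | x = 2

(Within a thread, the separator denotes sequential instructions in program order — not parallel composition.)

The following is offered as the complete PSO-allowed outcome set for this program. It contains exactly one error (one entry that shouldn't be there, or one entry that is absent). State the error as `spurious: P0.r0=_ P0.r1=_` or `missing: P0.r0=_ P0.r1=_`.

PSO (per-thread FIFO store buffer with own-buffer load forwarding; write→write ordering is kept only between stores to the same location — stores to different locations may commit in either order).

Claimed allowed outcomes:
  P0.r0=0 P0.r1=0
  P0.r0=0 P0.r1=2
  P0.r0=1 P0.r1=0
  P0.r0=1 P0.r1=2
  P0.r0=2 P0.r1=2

missing: P0.r0=2 P0.r1=0

outcome vector order: (P0.r0,P0.r1)
[PSO] allowed = {<0 0> <0 2> <1 0> <1 2> <2 0> <2 2>}
PSO∖claimed = {<2 0>}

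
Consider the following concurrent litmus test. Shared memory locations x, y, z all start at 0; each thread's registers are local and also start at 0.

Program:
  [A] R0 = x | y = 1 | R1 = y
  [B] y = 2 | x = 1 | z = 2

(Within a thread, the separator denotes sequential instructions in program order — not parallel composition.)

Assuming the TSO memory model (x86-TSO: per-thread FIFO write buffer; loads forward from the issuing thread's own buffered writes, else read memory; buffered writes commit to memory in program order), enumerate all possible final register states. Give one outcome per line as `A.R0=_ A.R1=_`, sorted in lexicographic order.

A.R0=0 A.R1=1
A.R0=0 A.R1=2
A.R0=1 A.R1=1

outcome vector order: (A.R0,A.R1)
|TSO outcomes| = 3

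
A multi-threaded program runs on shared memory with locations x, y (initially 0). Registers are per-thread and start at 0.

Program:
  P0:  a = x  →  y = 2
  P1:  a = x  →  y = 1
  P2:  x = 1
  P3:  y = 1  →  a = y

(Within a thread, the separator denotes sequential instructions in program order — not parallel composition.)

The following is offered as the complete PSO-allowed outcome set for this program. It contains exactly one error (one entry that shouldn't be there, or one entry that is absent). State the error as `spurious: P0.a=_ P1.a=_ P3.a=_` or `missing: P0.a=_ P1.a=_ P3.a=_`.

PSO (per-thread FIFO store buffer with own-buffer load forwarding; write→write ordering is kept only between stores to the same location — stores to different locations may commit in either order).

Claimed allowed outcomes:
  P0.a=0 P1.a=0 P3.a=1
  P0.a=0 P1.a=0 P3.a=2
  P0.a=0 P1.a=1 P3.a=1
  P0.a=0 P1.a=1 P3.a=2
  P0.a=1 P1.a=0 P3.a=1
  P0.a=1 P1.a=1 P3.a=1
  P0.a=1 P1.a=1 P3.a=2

outcome vector order: (P0.a,P1.a,P3.a)
under PSO → 0/0/1, 0/0/2, 0/1/1, 0/1/2, 1/0/1, 1/0/2, 1/1/1, 1/1/2
PSO∖claimed = {1/0/2}

missing: P0.a=1 P1.a=0 P3.a=2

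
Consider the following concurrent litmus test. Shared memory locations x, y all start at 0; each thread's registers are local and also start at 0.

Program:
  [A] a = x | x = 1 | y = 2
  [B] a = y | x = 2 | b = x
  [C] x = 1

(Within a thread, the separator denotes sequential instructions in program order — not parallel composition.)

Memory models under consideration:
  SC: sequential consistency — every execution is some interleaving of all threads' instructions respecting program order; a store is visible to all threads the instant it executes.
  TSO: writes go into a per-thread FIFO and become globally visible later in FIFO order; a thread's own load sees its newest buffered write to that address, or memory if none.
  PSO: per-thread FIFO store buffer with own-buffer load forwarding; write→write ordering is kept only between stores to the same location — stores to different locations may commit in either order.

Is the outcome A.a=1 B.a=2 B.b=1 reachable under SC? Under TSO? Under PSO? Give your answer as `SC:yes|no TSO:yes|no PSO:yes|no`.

outcome vector order: (A.a,B.a,B.b)
SC (9): <0 0 1>, <0 0 2>, <0 2 1>, <0 2 2>, <1 0 1>, <1 0 2>, <1 2 2>, <2 0 1>, <2 0 2>
TSO (9): <0 0 1>, <0 0 2>, <0 2 1>, <0 2 2>, <1 0 1>, <1 0 2>, <1 2 2>, <2 0 1>, <2 0 2>
PSO (10): <0 0 1>, <0 0 2>, <0 2 1>, <0 2 2>, <1 0 1>, <1 0 2>, <1 2 1>, <1 2 2>, <2 0 1>, <2 0 2>
target <1 2 1> ∈ {PSO}

SC:no TSO:no PSO:yes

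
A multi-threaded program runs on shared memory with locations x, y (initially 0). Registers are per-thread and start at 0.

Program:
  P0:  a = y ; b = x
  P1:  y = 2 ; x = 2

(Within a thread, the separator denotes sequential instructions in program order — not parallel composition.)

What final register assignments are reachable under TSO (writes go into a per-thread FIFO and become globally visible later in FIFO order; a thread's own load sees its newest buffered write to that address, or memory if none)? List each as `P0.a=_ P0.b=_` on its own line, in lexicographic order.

P0.a=0 P0.b=0
P0.a=0 P0.b=2
P0.a=2 P0.b=0
P0.a=2 P0.b=2

outcome vector order: (P0.a,P0.b)
|TSO outcomes| = 4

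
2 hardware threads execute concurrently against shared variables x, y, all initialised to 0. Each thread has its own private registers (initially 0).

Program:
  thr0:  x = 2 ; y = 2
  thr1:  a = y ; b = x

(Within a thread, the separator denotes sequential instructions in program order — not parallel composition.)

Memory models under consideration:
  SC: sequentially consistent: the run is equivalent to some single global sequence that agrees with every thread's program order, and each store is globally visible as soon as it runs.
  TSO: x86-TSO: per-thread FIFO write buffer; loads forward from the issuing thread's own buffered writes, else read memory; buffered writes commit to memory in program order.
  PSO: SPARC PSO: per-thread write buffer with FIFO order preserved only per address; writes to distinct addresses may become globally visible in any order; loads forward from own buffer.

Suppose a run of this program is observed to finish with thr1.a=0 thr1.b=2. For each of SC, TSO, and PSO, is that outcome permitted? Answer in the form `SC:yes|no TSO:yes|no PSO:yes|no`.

outcome vector order: (thr1.a,thr1.b)
SC (3): (0,0), (0,2), (2,2)
TSO (3): (0,0), (0,2), (2,2)
PSO (4): (0,0), (0,2), (2,0), (2,2)
target (0,2) ∈ {SC,TSO,PSO}

SC:yes TSO:yes PSO:yes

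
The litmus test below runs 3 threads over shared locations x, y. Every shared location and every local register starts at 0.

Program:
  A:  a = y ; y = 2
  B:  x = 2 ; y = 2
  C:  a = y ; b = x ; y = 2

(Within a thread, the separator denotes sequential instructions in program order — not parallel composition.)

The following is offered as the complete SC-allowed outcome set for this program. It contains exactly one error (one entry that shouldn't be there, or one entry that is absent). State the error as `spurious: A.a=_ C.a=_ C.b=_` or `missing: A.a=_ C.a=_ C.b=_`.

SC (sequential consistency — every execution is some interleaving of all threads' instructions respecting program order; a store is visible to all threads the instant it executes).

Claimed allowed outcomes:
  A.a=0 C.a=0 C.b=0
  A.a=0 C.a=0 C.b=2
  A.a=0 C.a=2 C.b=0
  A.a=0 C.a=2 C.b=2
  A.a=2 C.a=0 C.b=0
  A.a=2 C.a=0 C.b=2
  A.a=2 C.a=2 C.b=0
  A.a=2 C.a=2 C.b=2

outcome vector order: (A.a,C.a,C.b)
SC: 7 outcomes — {(0,0,0), (0,0,2), (0,2,0), (0,2,2), (2,0,0), (2,0,2), (2,2,2)}
claimed∖SC = {(2,2,0)}

spurious: A.a=2 C.a=2 C.b=0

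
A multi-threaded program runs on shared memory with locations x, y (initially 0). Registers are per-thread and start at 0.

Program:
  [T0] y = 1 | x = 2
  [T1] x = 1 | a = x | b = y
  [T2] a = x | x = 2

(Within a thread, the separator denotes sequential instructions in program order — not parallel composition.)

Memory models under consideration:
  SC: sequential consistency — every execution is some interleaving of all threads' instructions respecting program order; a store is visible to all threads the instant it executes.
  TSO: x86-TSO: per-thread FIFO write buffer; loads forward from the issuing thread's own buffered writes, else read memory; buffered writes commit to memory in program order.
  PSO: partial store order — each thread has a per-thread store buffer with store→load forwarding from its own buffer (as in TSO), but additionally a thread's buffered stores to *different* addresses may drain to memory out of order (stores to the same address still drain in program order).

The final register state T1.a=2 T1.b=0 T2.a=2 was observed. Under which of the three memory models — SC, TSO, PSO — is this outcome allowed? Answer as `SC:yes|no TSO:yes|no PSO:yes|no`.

SC:no TSO:no PSO:yes

outcome vector order: (T1.a,T1.b,T2.a)
[SC] allowed = {1/0/0; 1/0/1; 1/0/2; 1/1/0; 1/1/1; 1/1/2; 2/0/0; 2/0/1; 2/1/0; 2/1/1; 2/1/2}
[TSO] allowed = {1/0/0; 1/0/1; 1/0/2; 1/1/0; 1/1/1; 1/1/2; 2/0/0; 2/0/1; 2/1/0; 2/1/1; 2/1/2}
[PSO] allowed = {1/0/0; 1/0/1; 1/0/2; 1/1/0; 1/1/1; 1/1/2; 2/0/0; 2/0/1; 2/0/2; 2/1/0; 2/1/1; 2/1/2}
target 2/0/2 ∈ {PSO}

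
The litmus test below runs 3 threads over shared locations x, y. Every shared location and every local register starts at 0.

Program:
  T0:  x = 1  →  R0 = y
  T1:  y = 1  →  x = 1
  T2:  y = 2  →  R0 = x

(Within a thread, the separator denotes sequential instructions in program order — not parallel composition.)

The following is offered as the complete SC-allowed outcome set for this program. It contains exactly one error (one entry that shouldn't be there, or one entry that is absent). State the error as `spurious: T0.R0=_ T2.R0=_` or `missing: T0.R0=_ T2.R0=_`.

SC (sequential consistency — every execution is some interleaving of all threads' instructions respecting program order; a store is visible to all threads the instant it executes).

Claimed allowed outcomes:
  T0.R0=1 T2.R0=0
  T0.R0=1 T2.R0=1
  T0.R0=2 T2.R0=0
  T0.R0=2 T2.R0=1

missing: T0.R0=0 T2.R0=1

outcome vector order: (T0.R0,T2.R0)
[SC] allowed = {(0,1), (1,0), (1,1), (2,0), (2,1)}
SC∖claimed = {(0,1)}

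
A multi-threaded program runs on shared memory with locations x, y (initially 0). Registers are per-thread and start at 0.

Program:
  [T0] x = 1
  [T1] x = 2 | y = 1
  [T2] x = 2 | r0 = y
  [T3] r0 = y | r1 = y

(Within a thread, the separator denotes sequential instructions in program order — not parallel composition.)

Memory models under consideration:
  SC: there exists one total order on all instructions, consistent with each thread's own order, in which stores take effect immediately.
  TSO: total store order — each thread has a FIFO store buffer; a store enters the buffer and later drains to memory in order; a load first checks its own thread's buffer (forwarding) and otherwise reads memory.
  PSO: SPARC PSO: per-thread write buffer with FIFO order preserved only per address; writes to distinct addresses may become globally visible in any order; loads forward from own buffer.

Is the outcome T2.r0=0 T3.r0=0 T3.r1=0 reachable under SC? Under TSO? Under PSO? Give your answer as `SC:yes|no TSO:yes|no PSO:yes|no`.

outcome vector order: (T2.r0,T3.r0,T3.r1)
[SC] allowed = {<0 0 0> <0 0 1> <0 1 1> <1 0 0> <1 0 1> <1 1 1>}
[TSO] allowed = {<0 0 0> <0 0 1> <0 1 1> <1 0 0> <1 0 1> <1 1 1>}
[PSO] allowed = {<0 0 0> <0 0 1> <0 1 1> <1 0 0> <1 0 1> <1 1 1>}
target <0 0 0> ∈ {SC,TSO,PSO}

SC:yes TSO:yes PSO:yes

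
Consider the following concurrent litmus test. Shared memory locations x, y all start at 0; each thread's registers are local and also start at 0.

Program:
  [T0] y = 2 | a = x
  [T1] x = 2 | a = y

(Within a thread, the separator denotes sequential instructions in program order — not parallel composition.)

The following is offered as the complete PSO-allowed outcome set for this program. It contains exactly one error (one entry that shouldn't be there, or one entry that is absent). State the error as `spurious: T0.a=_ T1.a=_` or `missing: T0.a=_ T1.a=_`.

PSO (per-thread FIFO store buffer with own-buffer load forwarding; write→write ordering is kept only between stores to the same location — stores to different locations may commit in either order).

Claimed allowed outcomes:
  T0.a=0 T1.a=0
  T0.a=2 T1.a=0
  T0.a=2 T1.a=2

missing: T0.a=0 T1.a=2

outcome vector order: (T0.a,T1.a)
under PSO → 0/0, 0/2, 2/0, 2/2
PSO∖claimed = {0/2}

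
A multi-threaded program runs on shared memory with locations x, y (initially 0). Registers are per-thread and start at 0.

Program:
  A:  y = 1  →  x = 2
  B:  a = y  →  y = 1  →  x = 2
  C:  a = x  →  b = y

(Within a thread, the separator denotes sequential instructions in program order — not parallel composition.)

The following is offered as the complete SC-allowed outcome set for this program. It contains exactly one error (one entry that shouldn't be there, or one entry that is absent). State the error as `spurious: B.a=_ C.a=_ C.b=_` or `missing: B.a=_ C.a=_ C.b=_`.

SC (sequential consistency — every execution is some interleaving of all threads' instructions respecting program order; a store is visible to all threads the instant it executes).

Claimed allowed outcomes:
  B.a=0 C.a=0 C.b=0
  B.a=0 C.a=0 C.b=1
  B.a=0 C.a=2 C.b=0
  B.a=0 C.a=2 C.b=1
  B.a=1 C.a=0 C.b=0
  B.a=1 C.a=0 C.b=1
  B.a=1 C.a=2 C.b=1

spurious: B.a=0 C.a=2 C.b=0

outcome vector order: (B.a,C.a,C.b)
SC: 6 outcomes — {<0 0 0>, <0 0 1>, <0 2 1>, <1 0 0>, <1 0 1>, <1 2 1>}
claimed∖SC = {<0 2 0>}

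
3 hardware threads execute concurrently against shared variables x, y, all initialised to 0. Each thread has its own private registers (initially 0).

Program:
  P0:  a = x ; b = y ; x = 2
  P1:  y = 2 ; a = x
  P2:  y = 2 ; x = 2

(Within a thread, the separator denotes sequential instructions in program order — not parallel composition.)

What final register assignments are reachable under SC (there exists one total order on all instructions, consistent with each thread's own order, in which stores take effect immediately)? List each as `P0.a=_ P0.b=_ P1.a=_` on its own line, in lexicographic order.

outcome vector order: (P0.a,P0.b,P1.a)
|SC outcomes| = 6

P0.a=0 P0.b=0 P1.a=0
P0.a=0 P0.b=0 P1.a=2
P0.a=0 P0.b=2 P1.a=0
P0.a=0 P0.b=2 P1.a=2
P0.a=2 P0.b=2 P1.a=0
P0.a=2 P0.b=2 P1.a=2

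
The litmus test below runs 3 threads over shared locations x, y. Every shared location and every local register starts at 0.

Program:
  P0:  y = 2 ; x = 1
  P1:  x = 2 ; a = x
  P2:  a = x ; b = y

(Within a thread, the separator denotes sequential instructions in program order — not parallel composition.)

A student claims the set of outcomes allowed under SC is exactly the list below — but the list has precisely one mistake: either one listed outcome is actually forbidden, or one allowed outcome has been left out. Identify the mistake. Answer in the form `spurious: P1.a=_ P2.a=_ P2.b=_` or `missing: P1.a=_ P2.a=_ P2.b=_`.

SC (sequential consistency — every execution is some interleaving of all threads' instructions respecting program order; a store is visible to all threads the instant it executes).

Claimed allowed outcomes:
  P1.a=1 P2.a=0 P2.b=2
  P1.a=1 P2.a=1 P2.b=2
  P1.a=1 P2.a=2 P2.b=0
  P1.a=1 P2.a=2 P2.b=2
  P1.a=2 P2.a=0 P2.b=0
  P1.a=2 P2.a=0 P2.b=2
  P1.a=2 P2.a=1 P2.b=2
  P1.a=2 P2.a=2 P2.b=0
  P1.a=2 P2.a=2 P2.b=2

outcome vector order: (P1.a,P2.a,P2.b)
SC (10): <1 0 0>, <1 0 2>, <1 1 2>, <1 2 0>, <1 2 2>, <2 0 0>, <2 0 2>, <2 1 2>, <2 2 0>, <2 2 2>
SC∖claimed = {<1 0 0>}

missing: P1.a=1 P2.a=0 P2.b=0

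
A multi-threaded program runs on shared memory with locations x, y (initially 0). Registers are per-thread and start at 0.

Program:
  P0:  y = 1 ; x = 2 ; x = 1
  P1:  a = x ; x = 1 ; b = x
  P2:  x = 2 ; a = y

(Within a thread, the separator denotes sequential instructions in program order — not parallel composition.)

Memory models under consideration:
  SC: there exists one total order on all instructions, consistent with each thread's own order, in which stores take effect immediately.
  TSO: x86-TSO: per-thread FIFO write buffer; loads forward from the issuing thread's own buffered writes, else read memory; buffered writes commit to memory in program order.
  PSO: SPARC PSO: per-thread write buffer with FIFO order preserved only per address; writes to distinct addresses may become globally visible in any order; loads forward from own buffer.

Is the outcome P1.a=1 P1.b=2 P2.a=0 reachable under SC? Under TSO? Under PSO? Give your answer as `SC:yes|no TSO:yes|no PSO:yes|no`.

SC:no TSO:yes PSO:yes

outcome vector order: (P1.a,P1.b,P2.a)
[SC] allowed = {(0,1,0) (0,1,1) (0,2,0) (0,2,1) (1,1,0) (1,1,1) (1,2,1) (2,1,0) (2,1,1) (2,2,0) (2,2,1)}
[TSO] allowed = {(0,1,0) (0,1,1) (0,2,0) (0,2,1) (1,1,0) (1,1,1) (1,2,0) (1,2,1) (2,1,0) (2,1,1) (2,2,0) (2,2,1)}
[PSO] allowed = {(0,1,0) (0,1,1) (0,2,0) (0,2,1) (1,1,0) (1,1,1) (1,2,0) (1,2,1) (2,1,0) (2,1,1) (2,2,0) (2,2,1)}
target (1,2,0) ∈ {TSO,PSO}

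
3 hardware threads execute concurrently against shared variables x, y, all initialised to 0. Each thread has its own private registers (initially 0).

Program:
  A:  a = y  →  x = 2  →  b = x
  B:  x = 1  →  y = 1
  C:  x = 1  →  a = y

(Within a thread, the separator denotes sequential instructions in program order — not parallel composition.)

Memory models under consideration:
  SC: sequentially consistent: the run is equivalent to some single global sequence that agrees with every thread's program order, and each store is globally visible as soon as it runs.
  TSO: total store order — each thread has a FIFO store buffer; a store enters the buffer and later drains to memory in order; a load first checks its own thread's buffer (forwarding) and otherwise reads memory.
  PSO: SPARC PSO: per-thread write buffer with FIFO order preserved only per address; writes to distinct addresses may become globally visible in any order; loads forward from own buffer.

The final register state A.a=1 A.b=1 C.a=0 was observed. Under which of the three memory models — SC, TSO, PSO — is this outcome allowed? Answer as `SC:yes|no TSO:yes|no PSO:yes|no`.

SC:no TSO:yes PSO:yes

outcome vector order: (A.a,A.b,C.a)
under SC → <0 1 0> <0 1 1> <0 2 0> <0 2 1> <1 1 1> <1 2 0> <1 2 1>
under TSO → <0 1 0> <0 1 1> <0 2 0> <0 2 1> <1 1 0> <1 1 1> <1 2 0> <1 2 1>
under PSO → <0 1 0> <0 1 1> <0 2 0> <0 2 1> <1 1 0> <1 1 1> <1 2 0> <1 2 1>
target <1 1 0> ∈ {TSO,PSO}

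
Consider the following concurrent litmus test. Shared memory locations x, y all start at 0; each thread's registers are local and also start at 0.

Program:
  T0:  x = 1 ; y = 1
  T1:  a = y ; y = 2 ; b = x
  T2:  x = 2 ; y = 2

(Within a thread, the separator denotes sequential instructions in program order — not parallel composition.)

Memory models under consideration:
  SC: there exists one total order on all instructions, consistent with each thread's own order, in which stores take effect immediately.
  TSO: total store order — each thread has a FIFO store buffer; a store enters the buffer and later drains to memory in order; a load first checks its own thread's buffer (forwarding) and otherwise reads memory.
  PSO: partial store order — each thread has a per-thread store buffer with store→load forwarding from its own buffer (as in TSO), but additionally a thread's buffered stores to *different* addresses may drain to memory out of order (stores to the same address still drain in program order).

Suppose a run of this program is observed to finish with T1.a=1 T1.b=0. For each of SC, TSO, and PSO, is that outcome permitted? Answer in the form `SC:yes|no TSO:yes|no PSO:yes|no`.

outcome vector order: (T1.a,T1.b)
SC (7): 00 01 02 11 12 21 22
TSO (7): 00 01 02 11 12 21 22
PSO (9): 00 01 02 10 11 12 20 21 22
target 10 ∈ {PSO}

SC:no TSO:no PSO:yes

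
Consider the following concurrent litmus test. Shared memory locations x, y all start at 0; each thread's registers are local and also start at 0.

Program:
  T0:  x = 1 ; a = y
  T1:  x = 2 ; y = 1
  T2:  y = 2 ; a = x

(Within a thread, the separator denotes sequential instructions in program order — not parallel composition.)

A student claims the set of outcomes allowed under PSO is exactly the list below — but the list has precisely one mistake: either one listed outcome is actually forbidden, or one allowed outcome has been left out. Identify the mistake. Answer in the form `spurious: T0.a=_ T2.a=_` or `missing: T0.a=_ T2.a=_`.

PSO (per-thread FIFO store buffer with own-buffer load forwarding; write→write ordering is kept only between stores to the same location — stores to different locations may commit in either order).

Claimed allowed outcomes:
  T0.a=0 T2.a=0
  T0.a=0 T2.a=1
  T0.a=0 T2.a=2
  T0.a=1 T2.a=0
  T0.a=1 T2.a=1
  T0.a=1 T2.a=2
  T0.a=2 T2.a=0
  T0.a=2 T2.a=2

missing: T0.a=2 T2.a=1

outcome vector order: (T0.a,T2.a)
PSO (9): 00, 01, 02, 10, 11, 12, 20, 21, 22
PSO∖claimed = {21}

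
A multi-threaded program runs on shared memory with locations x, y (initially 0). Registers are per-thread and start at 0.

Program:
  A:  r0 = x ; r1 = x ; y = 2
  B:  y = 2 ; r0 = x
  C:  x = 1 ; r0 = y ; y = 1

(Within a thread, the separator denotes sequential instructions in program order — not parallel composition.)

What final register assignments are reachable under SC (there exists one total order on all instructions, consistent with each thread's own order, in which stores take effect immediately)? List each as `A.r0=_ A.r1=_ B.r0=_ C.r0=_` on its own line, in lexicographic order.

outcome vector order: (A.r0,A.r1,B.r0,C.r0)
|SC outcomes| = 9

A.r0=0 A.r1=0 B.r0=0 C.r0=2
A.r0=0 A.r1=0 B.r0=1 C.r0=0
A.r0=0 A.r1=0 B.r0=1 C.r0=2
A.r0=0 A.r1=1 B.r0=0 C.r0=2
A.r0=0 A.r1=1 B.r0=1 C.r0=0
A.r0=0 A.r1=1 B.r0=1 C.r0=2
A.r0=1 A.r1=1 B.r0=0 C.r0=2
A.r0=1 A.r1=1 B.r0=1 C.r0=0
A.r0=1 A.r1=1 B.r0=1 C.r0=2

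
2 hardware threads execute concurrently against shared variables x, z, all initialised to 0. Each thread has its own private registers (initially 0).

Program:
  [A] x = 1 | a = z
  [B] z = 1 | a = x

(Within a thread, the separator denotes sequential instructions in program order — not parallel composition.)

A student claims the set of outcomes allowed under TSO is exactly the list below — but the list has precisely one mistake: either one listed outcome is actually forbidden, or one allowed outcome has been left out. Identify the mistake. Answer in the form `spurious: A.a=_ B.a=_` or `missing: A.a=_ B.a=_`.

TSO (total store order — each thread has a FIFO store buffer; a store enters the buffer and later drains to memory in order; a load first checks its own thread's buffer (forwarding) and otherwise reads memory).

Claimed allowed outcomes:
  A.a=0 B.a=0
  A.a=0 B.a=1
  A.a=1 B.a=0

outcome vector order: (A.a,B.a)
TSO (4): (0,0); (0,1); (1,0); (1,1)
TSO∖claimed = {(1,1)}

missing: A.a=1 B.a=1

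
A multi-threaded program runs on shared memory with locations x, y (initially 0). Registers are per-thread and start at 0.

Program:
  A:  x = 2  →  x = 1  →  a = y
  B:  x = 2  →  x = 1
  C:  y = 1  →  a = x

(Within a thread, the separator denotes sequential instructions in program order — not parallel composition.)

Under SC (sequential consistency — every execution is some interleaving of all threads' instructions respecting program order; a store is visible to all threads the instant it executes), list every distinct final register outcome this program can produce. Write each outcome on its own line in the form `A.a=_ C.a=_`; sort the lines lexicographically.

outcome vector order: (A.a,C.a)
|SC outcomes| = 5

A.a=0 C.a=1
A.a=0 C.a=2
A.a=1 C.a=0
A.a=1 C.a=1
A.a=1 C.a=2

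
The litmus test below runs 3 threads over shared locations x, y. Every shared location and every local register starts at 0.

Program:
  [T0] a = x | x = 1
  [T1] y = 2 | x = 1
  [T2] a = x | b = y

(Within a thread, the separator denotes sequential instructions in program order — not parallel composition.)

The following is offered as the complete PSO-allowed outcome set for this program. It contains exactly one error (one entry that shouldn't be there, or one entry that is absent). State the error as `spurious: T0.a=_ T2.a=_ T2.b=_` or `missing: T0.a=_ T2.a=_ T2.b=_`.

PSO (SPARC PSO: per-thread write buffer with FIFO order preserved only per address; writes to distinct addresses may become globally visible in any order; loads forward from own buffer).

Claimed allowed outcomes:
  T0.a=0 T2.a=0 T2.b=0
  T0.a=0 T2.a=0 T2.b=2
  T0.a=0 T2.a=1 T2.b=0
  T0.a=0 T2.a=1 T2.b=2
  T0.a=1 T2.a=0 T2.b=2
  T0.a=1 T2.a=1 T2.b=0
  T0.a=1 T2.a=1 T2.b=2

missing: T0.a=1 T2.a=0 T2.b=0

outcome vector order: (T0.a,T2.a,T2.b)
PSO: 8 outcomes — {(0,0,0), (0,0,2), (0,1,0), (0,1,2), (1,0,0), (1,0,2), (1,1,0), (1,1,2)}
PSO∖claimed = {(1,0,0)}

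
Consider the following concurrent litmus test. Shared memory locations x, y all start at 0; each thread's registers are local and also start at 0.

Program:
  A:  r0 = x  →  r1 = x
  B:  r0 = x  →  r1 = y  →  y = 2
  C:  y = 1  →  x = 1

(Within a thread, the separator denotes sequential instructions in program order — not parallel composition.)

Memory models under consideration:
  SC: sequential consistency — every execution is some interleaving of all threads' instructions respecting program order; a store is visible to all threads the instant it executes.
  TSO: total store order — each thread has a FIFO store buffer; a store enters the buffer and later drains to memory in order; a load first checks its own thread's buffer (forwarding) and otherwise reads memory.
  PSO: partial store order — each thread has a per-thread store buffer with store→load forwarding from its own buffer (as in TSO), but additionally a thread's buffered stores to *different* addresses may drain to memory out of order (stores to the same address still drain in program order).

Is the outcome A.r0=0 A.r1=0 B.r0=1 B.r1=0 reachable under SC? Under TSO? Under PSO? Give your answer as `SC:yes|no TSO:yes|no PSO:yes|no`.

outcome vector order: (A.r0,A.r1,B.r0,B.r1)
under SC → (0,0,0,0); (0,0,0,1); (0,0,1,1); (0,1,0,0); (0,1,0,1); (0,1,1,1); (1,1,0,0); (1,1,0,1); (1,1,1,1)
under TSO → (0,0,0,0); (0,0,0,1); (0,0,1,1); (0,1,0,0); (0,1,0,1); (0,1,1,1); (1,1,0,0); (1,1,0,1); (1,1,1,1)
under PSO → (0,0,0,0); (0,0,0,1); (0,0,1,0); (0,0,1,1); (0,1,0,0); (0,1,0,1); (0,1,1,0); (0,1,1,1); (1,1,0,0); (1,1,0,1); (1,1,1,0); (1,1,1,1)
target (0,0,1,0) ∈ {PSO}

SC:no TSO:no PSO:yes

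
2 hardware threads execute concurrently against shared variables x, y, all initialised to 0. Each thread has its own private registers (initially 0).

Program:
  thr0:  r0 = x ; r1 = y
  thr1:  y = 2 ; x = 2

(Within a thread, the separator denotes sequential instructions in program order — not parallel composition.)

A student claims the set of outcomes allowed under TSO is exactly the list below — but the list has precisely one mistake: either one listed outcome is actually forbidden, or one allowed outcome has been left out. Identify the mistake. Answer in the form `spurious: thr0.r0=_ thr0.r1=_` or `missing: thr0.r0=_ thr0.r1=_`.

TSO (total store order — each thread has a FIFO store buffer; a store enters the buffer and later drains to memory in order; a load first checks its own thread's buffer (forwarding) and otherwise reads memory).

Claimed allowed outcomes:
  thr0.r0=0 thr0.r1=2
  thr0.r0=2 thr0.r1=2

outcome vector order: (thr0.r0,thr0.r1)
[TSO] allowed = {<0 0>, <0 2>, <2 2>}
TSO∖claimed = {<0 0>}

missing: thr0.r0=0 thr0.r1=0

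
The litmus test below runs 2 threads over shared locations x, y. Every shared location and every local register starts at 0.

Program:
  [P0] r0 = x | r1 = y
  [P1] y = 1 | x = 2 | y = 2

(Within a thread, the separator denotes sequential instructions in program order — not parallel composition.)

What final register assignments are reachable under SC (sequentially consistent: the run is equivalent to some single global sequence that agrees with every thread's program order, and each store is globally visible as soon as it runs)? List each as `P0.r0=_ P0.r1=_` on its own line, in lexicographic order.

P0.r0=0 P0.r1=0
P0.r0=0 P0.r1=1
P0.r0=0 P0.r1=2
P0.r0=2 P0.r1=1
P0.r0=2 P0.r1=2

outcome vector order: (P0.r0,P0.r1)
|SC outcomes| = 5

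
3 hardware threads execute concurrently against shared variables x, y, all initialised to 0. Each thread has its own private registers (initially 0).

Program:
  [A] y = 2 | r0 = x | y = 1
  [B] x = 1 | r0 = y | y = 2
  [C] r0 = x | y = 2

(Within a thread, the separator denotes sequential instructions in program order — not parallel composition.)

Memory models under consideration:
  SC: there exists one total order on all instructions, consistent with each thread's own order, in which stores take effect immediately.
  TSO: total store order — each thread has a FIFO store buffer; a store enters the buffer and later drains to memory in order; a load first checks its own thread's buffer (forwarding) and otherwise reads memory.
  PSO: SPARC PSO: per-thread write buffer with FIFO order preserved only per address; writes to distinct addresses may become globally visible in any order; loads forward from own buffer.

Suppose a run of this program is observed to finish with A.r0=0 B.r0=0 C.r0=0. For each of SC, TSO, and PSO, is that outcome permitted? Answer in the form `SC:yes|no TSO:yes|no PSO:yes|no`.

SC:no TSO:yes PSO:yes

outcome vector order: (A.r0,B.r0,C.r0)
SC: 10 outcomes — {(0,1,0), (0,1,1), (0,2,0), (0,2,1), (1,0,0), (1,0,1), (1,1,0), (1,1,1), (1,2,0), (1,2,1)}
TSO: 12 outcomes — {(0,0,0), (0,0,1), (0,1,0), (0,1,1), (0,2,0), (0,2,1), (1,0,0), (1,0,1), (1,1,0), (1,1,1), (1,2,0), (1,2,1)}
PSO: 12 outcomes — {(0,0,0), (0,0,1), (0,1,0), (0,1,1), (0,2,0), (0,2,1), (1,0,0), (1,0,1), (1,1,0), (1,1,1), (1,2,0), (1,2,1)}
target (0,0,0) ∈ {TSO,PSO}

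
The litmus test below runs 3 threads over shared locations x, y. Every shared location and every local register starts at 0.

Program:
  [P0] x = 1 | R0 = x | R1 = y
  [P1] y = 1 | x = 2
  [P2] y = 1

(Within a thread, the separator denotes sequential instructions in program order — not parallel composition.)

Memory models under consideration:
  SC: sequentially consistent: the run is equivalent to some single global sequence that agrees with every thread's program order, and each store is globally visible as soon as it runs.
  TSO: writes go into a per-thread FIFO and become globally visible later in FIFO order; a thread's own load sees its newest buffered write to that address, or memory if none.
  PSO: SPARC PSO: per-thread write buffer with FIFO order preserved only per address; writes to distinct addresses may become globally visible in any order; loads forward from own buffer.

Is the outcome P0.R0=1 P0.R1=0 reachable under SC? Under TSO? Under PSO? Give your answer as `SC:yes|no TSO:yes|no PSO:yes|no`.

SC:yes TSO:yes PSO:yes

outcome vector order: (P0.R0,P0.R1)
under SC → 10; 11; 21
under TSO → 10; 11; 21
under PSO → 10; 11; 20; 21
target 10 ∈ {SC,TSO,PSO}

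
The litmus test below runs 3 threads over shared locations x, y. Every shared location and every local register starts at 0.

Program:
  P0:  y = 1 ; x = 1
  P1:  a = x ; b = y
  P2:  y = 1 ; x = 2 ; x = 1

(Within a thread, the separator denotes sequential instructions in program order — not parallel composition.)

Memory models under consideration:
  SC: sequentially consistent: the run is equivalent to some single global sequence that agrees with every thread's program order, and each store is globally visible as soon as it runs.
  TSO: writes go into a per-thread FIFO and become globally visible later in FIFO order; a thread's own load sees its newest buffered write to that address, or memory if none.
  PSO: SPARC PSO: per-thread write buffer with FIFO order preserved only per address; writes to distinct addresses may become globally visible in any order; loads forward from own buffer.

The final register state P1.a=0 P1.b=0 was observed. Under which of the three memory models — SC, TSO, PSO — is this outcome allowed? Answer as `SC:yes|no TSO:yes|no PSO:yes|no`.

outcome vector order: (P1.a,P1.b)
[SC] allowed = {(0,0), (0,1), (1,1), (2,1)}
[TSO] allowed = {(0,0), (0,1), (1,1), (2,1)}
[PSO] allowed = {(0,0), (0,1), (1,0), (1,1), (2,0), (2,1)}
target (0,0) ∈ {SC,TSO,PSO}

SC:yes TSO:yes PSO:yes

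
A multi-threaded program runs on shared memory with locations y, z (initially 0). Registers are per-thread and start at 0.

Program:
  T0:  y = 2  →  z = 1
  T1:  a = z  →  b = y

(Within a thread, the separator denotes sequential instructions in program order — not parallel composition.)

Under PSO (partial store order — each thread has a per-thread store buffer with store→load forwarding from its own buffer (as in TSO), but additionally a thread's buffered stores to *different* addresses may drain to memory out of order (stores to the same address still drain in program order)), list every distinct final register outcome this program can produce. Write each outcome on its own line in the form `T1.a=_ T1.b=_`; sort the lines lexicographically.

T1.a=0 T1.b=0
T1.a=0 T1.b=2
T1.a=1 T1.b=0
T1.a=1 T1.b=2

outcome vector order: (T1.a,T1.b)
|PSO outcomes| = 4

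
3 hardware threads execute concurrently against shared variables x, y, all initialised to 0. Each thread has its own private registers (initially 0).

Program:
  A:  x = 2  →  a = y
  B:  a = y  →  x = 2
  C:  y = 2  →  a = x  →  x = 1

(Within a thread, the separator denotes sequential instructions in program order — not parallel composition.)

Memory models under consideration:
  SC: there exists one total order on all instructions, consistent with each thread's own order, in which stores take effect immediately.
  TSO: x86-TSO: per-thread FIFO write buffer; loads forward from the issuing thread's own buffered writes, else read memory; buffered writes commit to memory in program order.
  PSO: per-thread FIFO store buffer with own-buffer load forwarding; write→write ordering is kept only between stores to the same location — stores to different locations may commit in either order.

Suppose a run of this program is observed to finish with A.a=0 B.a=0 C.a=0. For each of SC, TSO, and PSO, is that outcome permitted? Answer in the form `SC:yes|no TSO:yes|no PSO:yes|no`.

outcome vector order: (A.a,B.a,C.a)
SC (6): 002 022 200 202 220 222
TSO (8): 000 002 020 022 200 202 220 222
PSO (8): 000 002 020 022 200 202 220 222
target 000 ∈ {TSO,PSO}

SC:no TSO:yes PSO:yes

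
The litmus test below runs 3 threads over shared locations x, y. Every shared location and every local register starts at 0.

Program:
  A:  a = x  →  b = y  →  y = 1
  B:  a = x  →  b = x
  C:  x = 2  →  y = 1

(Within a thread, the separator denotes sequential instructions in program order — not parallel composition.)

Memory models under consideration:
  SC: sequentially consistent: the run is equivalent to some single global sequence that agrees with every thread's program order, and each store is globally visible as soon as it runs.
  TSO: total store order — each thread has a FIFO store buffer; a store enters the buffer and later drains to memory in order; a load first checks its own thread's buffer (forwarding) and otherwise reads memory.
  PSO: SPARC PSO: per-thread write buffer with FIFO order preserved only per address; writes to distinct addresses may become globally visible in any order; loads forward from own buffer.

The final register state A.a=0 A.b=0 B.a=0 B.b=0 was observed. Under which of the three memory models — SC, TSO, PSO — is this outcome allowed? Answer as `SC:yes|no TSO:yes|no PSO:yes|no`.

outcome vector order: (A.a,A.b,B.a,B.b)
under SC → 0000 0002 0022 0100 0102 0122 2000 2002 2022 2100 2102 2122
under TSO → 0000 0002 0022 0100 0102 0122 2000 2002 2022 2100 2102 2122
under PSO → 0000 0002 0022 0100 0102 0122 2000 2002 2022 2100 2102 2122
target 0000 ∈ {SC,TSO,PSO}

SC:yes TSO:yes PSO:yes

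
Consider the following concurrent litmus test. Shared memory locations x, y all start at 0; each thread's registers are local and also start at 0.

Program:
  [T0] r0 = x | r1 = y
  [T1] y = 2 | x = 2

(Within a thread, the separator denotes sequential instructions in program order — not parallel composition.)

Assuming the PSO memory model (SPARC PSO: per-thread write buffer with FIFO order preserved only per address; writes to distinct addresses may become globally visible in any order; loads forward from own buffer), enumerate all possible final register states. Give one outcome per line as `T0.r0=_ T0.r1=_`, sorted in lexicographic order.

T0.r0=0 T0.r1=0
T0.r0=0 T0.r1=2
T0.r0=2 T0.r1=0
T0.r0=2 T0.r1=2

outcome vector order: (T0.r0,T0.r1)
|PSO outcomes| = 4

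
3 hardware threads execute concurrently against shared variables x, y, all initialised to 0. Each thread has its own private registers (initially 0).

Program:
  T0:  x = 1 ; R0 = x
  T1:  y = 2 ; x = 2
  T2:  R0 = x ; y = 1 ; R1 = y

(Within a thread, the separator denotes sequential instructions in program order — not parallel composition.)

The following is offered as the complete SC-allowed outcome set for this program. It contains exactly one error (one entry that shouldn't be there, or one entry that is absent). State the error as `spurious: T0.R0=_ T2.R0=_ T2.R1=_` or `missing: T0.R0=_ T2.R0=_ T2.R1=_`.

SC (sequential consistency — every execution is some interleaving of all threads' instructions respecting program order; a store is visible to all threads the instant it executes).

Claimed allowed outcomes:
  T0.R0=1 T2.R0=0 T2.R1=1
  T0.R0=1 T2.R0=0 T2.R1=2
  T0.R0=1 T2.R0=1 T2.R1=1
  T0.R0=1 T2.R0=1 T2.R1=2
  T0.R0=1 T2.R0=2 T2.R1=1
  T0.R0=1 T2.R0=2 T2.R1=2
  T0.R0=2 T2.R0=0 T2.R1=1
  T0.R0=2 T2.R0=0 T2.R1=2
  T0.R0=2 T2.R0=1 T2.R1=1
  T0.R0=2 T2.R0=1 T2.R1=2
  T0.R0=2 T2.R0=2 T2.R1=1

outcome vector order: (T0.R0,T2.R0,T2.R1)
SC (10): (1,0,1), (1,0,2), (1,1,1), (1,1,2), (1,2,1), (2,0,1), (2,0,2), (2,1,1), (2,1,2), (2,2,1)
claimed∖SC = {(1,2,2)}

spurious: T0.R0=1 T2.R0=2 T2.R1=2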